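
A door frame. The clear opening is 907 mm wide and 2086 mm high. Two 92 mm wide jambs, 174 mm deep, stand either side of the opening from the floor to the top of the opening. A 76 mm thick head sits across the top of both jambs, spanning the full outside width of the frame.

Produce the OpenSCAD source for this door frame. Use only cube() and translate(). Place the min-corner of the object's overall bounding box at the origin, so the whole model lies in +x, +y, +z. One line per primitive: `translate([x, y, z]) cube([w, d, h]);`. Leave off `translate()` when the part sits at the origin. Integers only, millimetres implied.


cube([92, 174, 2086]);
translate([999, 0, 0]) cube([92, 174, 2086]);
translate([0, 0, 2086]) cube([1091, 174, 76]);


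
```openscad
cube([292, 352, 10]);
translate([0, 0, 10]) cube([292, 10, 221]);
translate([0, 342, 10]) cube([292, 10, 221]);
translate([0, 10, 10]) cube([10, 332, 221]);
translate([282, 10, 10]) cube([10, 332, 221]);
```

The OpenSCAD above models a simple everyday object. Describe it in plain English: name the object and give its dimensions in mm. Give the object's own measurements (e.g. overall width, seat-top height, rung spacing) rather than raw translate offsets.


An open-topped rectangular box: outside dimensions 292×352×231 mm, with a uniform wall and base thickness of 10 mm. The base is a full 292×352 slab on the floor; four walls sit on top of the base. The front and back walls (the −y and +y sides) span the full width; the two side walls fit between them.


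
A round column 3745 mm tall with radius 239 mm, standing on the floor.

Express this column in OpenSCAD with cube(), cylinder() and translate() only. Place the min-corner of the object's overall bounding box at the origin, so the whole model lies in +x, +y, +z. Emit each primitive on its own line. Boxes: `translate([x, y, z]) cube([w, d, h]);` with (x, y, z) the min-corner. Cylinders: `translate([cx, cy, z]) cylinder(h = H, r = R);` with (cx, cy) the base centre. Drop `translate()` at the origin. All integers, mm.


translate([239, 239, 0]) cylinder(h = 3745, r = 239);


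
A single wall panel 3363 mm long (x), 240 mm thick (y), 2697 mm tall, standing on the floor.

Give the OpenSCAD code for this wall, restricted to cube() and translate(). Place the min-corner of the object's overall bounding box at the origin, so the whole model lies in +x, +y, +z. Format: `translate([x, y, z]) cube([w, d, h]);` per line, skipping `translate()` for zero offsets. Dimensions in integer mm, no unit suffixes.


cube([3363, 240, 2697]);


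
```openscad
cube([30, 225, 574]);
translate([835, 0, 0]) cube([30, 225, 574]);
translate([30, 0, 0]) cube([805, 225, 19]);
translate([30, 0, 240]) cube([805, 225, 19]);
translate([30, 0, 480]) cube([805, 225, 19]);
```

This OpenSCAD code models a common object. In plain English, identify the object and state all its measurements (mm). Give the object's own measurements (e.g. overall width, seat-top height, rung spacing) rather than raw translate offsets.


An open bookshelf. Two side panels, each 30 mm thick, 225 mm deep and 574 mm tall, stand 865 mm apart (outside-to-outside). Between them sit 3 shelves, each 19 mm thick and 225 mm deep, spanning the full gap between the sides. The bottom shelf rests on the floor (its underside at z = 0) and the clear gap between one shelf's top and the next shelf's underside is 221 mm.


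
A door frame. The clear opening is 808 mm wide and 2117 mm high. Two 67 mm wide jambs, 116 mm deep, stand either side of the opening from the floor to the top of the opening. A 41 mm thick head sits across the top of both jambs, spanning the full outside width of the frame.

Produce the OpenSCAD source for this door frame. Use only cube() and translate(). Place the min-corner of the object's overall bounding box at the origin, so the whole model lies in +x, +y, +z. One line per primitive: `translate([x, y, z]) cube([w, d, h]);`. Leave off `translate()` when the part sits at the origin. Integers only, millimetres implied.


cube([67, 116, 2117]);
translate([875, 0, 0]) cube([67, 116, 2117]);
translate([0, 0, 2117]) cube([942, 116, 41]);


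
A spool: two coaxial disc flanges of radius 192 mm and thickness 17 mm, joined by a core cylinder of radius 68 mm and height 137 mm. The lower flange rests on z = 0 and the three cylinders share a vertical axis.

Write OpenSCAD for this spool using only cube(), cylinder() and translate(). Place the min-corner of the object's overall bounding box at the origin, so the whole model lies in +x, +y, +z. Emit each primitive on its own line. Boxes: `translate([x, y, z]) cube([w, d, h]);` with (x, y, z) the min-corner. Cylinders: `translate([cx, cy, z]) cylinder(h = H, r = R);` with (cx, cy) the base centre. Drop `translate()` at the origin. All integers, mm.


translate([192, 192, 0]) cylinder(h = 17, r = 192);
translate([192, 192, 17]) cylinder(h = 137, r = 68);
translate([192, 192, 154]) cylinder(h = 17, r = 192);


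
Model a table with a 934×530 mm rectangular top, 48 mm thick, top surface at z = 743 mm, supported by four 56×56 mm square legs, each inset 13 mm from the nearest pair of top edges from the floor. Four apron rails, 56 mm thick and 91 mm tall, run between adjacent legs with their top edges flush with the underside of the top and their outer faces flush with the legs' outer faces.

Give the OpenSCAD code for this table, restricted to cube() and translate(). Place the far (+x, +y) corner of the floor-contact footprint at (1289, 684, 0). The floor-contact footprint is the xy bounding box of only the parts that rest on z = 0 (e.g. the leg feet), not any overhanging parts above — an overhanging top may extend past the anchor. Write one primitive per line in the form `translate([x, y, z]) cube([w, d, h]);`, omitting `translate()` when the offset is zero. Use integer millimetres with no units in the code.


// leg_h = 743 - 48 = 695
// apron z = 695 - 91 = 604
translate([368, 167, 695]) cube([934, 530, 48]);
translate([381, 180, 0]) cube([56, 56, 695]);
translate([1233, 180, 0]) cube([56, 56, 695]);
translate([381, 628, 0]) cube([56, 56, 695]);
translate([1233, 628, 0]) cube([56, 56, 695]);
translate([437, 180, 604]) cube([796, 56, 91]);
translate([437, 628, 604]) cube([796, 56, 91]);
translate([381, 236, 604]) cube([56, 392, 91]);
translate([1233, 236, 604]) cube([56, 392, 91]);


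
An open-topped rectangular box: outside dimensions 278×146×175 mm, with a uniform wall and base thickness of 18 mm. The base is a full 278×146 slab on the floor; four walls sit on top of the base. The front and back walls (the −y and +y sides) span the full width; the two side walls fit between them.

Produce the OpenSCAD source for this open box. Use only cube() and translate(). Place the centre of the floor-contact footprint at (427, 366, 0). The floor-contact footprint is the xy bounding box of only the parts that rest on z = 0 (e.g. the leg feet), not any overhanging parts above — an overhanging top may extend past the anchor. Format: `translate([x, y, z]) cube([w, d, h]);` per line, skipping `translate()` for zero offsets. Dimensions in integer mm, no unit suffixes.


translate([288, 293, 0]) cube([278, 146, 18]);
translate([288, 293, 18]) cube([278, 18, 157]);
translate([288, 421, 18]) cube([278, 18, 157]);
translate([288, 311, 18]) cube([18, 110, 157]);
translate([548, 311, 18]) cube([18, 110, 157]);


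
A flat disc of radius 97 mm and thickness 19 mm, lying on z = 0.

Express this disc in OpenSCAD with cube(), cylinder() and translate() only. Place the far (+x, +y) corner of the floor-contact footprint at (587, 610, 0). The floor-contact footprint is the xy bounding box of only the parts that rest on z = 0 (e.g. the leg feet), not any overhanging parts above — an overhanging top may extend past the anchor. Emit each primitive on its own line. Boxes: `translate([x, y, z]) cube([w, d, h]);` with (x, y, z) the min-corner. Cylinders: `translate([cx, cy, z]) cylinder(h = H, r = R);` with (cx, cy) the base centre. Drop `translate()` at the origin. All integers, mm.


translate([490, 513, 0]) cylinder(h = 19, r = 97);


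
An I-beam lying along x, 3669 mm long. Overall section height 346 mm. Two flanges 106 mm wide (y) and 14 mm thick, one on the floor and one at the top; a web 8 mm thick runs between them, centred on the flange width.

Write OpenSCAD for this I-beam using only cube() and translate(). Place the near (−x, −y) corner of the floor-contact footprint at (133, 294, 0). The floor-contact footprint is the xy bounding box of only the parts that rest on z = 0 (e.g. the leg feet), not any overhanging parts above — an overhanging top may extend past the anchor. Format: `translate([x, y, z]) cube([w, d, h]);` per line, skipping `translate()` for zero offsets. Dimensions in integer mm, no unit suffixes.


translate([133, 294, 0]) cube([3669, 106, 14]);
translate([133, 343, 14]) cube([3669, 8, 318]);
translate([133, 294, 332]) cube([3669, 106, 14]);


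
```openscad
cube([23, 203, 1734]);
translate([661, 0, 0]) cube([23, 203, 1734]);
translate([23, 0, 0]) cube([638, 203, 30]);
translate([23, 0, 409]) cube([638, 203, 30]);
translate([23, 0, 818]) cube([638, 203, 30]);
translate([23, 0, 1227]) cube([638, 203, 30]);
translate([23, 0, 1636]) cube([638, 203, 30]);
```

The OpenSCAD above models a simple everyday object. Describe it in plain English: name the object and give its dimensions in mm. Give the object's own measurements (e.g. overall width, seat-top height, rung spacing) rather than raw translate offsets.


An open bookshelf. Two side panels, each 23 mm thick, 203 mm deep and 1734 mm tall, stand 684 mm apart (outside-to-outside). Between them sit 5 shelves, each 30 mm thick and 203 mm deep, spanning the full gap between the sides. The bottom shelf rests on the floor (its underside at z = 0) and the clear gap between one shelf's top and the next shelf's underside is 379 mm.


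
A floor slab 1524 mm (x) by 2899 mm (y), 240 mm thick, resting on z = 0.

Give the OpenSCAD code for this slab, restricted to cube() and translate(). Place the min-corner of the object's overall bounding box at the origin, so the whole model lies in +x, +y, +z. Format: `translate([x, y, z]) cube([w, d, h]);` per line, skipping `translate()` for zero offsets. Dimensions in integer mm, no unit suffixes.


cube([1524, 2899, 240]);


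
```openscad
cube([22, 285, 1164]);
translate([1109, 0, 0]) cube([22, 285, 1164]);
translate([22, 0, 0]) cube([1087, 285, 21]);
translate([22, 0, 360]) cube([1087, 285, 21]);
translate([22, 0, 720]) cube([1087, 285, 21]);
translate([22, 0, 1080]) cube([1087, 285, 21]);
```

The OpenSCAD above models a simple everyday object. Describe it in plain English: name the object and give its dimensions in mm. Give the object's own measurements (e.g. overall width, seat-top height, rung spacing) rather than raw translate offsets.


An open bookshelf. Two side panels, each 22 mm thick, 285 mm deep and 1164 mm tall, stand 1131 mm apart (outside-to-outside). Between them sit 4 shelves, each 21 mm thick and 285 mm deep, spanning the full gap between the sides. The bottom shelf rests on the floor (its underside at z = 0) and the clear gap between one shelf's top and the next shelf's underside is 339 mm.


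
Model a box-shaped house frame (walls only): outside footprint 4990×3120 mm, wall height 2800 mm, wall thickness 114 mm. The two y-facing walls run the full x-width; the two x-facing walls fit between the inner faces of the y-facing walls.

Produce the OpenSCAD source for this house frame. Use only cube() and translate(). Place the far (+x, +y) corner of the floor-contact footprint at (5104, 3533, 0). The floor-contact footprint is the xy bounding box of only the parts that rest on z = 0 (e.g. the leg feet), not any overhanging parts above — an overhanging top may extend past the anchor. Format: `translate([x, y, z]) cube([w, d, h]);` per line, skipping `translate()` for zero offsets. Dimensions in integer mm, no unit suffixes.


translate([114, 413, 0]) cube([4990, 114, 2800]);
translate([114, 3419, 0]) cube([4990, 114, 2800]);
translate([114, 527, 0]) cube([114, 2892, 2800]);
translate([4990, 527, 0]) cube([114, 2892, 2800]);


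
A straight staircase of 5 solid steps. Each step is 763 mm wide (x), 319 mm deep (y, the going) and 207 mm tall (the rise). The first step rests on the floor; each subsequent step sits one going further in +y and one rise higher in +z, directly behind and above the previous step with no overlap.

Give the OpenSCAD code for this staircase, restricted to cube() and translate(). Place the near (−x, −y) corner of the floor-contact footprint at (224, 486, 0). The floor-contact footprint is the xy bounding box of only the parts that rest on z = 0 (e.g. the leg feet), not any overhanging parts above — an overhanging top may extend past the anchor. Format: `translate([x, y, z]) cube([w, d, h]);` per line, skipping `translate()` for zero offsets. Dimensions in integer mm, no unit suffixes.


translate([224, 486, 0]) cube([763, 319, 207]);
translate([224, 805, 207]) cube([763, 319, 207]);
translate([224, 1124, 414]) cube([763, 319, 207]);
translate([224, 1443, 621]) cube([763, 319, 207]);
translate([224, 1762, 828]) cube([763, 319, 207]);


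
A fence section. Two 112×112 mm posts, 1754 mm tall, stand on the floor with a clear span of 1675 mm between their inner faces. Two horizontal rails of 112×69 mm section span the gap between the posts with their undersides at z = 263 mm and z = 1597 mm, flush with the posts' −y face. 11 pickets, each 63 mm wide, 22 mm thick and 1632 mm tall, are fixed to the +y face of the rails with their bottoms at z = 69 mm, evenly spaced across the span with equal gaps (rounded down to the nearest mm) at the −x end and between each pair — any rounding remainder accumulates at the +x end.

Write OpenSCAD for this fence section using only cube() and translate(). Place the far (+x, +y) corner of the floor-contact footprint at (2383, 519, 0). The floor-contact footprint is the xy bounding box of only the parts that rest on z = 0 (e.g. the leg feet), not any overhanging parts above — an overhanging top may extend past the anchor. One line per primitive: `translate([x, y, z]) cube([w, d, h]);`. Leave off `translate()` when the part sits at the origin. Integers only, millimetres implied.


translate([484, 407, 0]) cube([112, 112, 1754]);
translate([2271, 407, 0]) cube([112, 112, 1754]);
translate([596, 407, 263]) cube([1675, 112, 69]);
translate([596, 407, 1597]) cube([1675, 112, 69]);
translate([677, 519, 69]) cube([63, 22, 1632]);
translate([821, 519, 69]) cube([63, 22, 1632]);
translate([965, 519, 69]) cube([63, 22, 1632]);
translate([1109, 519, 69]) cube([63, 22, 1632]);
translate([1253, 519, 69]) cube([63, 22, 1632]);
translate([1397, 519, 69]) cube([63, 22, 1632]);
translate([1541, 519, 69]) cube([63, 22, 1632]);
translate([1685, 519, 69]) cube([63, 22, 1632]);
translate([1829, 519, 69]) cube([63, 22, 1632]);
translate([1973, 519, 69]) cube([63, 22, 1632]);
translate([2117, 519, 69]) cube([63, 22, 1632]);


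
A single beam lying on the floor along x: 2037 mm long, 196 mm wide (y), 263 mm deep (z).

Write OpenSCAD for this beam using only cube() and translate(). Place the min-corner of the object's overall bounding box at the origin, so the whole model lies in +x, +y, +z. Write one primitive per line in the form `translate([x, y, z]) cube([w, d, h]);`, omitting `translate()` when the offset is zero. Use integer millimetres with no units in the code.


cube([2037, 196, 263]);


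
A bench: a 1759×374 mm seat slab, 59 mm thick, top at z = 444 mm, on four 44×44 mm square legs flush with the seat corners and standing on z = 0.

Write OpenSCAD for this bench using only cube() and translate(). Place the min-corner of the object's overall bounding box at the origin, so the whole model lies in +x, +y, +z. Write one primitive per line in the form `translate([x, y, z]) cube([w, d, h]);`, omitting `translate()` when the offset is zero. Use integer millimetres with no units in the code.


translate([0, 0, 385]) cube([1759, 374, 59]);
cube([44, 44, 385]);
translate([0, 330, 0]) cube([44, 44, 385]);
translate([1715, 0, 0]) cube([44, 44, 385]);
translate([1715, 330, 0]) cube([44, 44, 385]);


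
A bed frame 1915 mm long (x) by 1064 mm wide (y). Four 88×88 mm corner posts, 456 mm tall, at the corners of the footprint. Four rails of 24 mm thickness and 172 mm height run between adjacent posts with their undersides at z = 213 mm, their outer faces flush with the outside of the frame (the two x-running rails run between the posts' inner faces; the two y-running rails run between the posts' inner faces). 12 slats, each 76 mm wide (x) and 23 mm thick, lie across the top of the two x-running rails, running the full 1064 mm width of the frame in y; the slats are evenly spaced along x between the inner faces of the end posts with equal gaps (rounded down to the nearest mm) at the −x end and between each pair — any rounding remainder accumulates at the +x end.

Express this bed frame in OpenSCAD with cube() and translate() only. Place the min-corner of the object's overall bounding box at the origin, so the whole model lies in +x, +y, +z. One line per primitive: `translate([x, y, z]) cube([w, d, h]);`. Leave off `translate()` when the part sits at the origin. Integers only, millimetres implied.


cube([88, 88, 456]);
translate([0, 976, 0]) cube([88, 88, 456]);
translate([1827, 0, 0]) cube([88, 88, 456]);
translate([1827, 976, 0]) cube([88, 88, 456]);
translate([88, 0, 213]) cube([1739, 24, 172]);
translate([88, 1040, 213]) cube([1739, 24, 172]);
translate([0, 88, 213]) cube([24, 888, 172]);
translate([1891, 88, 213]) cube([24, 888, 172]);
translate([151, 0, 385]) cube([76, 1064, 23]);
translate([290, 0, 385]) cube([76, 1064, 23]);
translate([429, 0, 385]) cube([76, 1064, 23]);
translate([568, 0, 385]) cube([76, 1064, 23]);
translate([707, 0, 385]) cube([76, 1064, 23]);
translate([846, 0, 385]) cube([76, 1064, 23]);
translate([985, 0, 385]) cube([76, 1064, 23]);
translate([1124, 0, 385]) cube([76, 1064, 23]);
translate([1263, 0, 385]) cube([76, 1064, 23]);
translate([1402, 0, 385]) cube([76, 1064, 23]);
translate([1541, 0, 385]) cube([76, 1064, 23]);
translate([1680, 0, 385]) cube([76, 1064, 23]);


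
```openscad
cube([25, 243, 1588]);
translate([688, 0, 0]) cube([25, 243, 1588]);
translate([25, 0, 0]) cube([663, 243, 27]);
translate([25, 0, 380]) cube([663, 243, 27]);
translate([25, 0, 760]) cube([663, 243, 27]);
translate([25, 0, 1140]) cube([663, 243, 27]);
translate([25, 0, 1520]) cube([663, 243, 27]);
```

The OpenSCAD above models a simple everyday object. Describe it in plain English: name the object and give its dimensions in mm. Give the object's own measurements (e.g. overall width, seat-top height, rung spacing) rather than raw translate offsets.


An open bookshelf. Two side panels, each 25 mm thick, 243 mm deep and 1588 mm tall, stand 713 mm apart (outside-to-outside). Between them sit 5 shelves, each 27 mm thick and 243 mm deep, spanning the full gap between the sides. The bottom shelf rests on the floor (its underside at z = 0) and the clear gap between one shelf's top and the next shelf's underside is 353 mm.


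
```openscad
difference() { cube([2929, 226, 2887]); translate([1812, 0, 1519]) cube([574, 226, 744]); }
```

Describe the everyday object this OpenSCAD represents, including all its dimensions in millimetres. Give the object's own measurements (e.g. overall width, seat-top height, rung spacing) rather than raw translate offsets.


A wall 2929 mm long (x), 226 mm thick (y), 2887 mm tall, with a rectangular window opening cut through it. The opening is 574 mm wide and 744 mm tall; its sill is at z = 1519 mm and its near (−x) edge is 1812 mm from the wall's −x end. The opening passes through the full wall thickness.


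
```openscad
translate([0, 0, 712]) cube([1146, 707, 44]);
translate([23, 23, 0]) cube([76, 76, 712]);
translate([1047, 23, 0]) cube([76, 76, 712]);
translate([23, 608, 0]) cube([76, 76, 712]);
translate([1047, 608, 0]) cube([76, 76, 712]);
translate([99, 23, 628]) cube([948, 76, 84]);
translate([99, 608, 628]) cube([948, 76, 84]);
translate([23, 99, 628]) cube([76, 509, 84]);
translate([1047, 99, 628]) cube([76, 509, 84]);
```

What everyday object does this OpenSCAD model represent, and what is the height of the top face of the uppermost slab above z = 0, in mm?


A table. The table height is 756 mm.

A 1146×707×44 slab sits at z = 712 on four 76 mm square posts — a table. The top surface is at 712 + 44 = 756 mm.


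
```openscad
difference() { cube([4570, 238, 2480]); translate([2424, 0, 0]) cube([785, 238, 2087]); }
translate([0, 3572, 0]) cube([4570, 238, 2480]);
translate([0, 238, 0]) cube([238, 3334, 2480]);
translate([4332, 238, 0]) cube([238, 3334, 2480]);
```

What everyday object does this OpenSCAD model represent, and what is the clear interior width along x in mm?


A single room. The interior width is 4094 mm.

Four walls enclosing a rectangle with a door in the front wall — a room. Outside width 4570 minus two 238 mm walls gives 4094 mm.


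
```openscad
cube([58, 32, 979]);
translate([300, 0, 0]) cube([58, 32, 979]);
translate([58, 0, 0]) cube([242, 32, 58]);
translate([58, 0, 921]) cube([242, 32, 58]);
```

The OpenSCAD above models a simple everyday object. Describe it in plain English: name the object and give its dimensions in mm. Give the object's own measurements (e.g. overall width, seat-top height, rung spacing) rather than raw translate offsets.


A rectangular picture frame lying in the x–z plane (depth along y). The opening is 242 mm wide (x) by 863 mm tall (z), surrounded by a border 58 mm wide on all four sides. The frame is 32 mm deep and is made of two full-height vertical stiles with two horizontal rails fitted between them.


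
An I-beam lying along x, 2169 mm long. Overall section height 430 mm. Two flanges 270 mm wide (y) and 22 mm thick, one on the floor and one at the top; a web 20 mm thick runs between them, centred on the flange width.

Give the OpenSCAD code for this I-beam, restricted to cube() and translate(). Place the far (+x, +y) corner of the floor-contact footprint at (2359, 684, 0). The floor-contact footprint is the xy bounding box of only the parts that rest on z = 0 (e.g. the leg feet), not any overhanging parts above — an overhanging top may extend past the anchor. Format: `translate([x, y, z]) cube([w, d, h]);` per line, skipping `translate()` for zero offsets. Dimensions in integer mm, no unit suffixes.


translate([190, 414, 0]) cube([2169, 270, 22]);
translate([190, 539, 22]) cube([2169, 20, 386]);
translate([190, 414, 408]) cube([2169, 270, 22]);


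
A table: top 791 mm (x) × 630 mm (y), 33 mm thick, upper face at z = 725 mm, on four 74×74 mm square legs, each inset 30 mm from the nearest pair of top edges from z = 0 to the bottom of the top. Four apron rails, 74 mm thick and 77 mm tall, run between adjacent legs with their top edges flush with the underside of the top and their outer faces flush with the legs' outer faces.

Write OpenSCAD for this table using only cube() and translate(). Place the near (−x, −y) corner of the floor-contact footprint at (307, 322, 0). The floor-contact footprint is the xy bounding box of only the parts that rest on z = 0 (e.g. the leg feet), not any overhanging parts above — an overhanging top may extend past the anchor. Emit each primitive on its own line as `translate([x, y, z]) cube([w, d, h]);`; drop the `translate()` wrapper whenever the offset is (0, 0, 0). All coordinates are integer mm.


// leg_h = 725 - 33 = 692
// apron z = 692 - 77 = 615
translate([277, 292, 692]) cube([791, 630, 33]);
translate([307, 322, 0]) cube([74, 74, 692]);
translate([964, 322, 0]) cube([74, 74, 692]);
translate([307, 818, 0]) cube([74, 74, 692]);
translate([964, 818, 0]) cube([74, 74, 692]);
translate([381, 322, 615]) cube([583, 74, 77]);
translate([381, 818, 615]) cube([583, 74, 77]);
translate([307, 396, 615]) cube([74, 422, 77]);
translate([964, 396, 615]) cube([74, 422, 77]);


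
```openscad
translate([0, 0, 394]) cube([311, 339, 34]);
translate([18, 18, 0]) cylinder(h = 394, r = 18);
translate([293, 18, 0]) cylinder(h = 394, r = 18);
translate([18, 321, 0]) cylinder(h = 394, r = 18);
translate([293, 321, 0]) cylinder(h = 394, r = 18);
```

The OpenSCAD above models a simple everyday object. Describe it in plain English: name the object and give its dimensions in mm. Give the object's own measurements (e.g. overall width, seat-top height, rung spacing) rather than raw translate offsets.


A simple wooden stool: a rectangular seat 311 mm (x) by 339 mm (y), 34 mm thick, top face at z = 428 mm, on four round legs, each 36 mm in diameter. The legs rest on z = 0, each leg's axis is inset half a diameter from the nearest pair of seat edges (so the leg's bounding box is flush with the corner).


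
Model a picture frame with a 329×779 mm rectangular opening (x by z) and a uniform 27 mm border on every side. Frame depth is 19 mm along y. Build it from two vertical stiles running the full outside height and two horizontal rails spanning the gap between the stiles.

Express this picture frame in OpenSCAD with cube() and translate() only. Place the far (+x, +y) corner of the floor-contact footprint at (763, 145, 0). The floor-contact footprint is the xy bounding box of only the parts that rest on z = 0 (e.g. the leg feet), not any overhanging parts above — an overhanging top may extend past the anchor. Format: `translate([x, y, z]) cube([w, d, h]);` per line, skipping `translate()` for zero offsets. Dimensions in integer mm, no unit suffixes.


translate([380, 126, 0]) cube([27, 19, 833]);
translate([736, 126, 0]) cube([27, 19, 833]);
translate([407, 126, 0]) cube([329, 19, 27]);
translate([407, 126, 806]) cube([329, 19, 27]);


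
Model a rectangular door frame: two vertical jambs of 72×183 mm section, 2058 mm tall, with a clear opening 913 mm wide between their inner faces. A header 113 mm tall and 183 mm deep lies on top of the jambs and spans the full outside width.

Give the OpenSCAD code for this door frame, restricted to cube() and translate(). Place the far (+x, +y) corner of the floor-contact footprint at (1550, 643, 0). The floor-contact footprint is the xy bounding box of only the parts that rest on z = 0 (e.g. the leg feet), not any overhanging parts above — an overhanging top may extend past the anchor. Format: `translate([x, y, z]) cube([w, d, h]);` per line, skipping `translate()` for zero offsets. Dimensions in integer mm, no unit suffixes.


translate([493, 460, 0]) cube([72, 183, 2058]);
translate([1478, 460, 0]) cube([72, 183, 2058]);
translate([493, 460, 2058]) cube([1057, 183, 113]);


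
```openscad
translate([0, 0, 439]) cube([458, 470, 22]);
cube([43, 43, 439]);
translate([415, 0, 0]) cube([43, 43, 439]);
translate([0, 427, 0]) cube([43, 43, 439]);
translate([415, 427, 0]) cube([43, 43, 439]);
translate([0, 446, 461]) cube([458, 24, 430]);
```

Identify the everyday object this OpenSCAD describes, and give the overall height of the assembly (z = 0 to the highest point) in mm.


A chair. The overall height is 891 mm.

A slab on four corner posts with a tall panel at the back — a chair. The seat slab sits at z = 439 with thickness 22, and the 430 mm backrest starts at the seat top, so the overall height is 439 + 22 + 430 = 891 mm.


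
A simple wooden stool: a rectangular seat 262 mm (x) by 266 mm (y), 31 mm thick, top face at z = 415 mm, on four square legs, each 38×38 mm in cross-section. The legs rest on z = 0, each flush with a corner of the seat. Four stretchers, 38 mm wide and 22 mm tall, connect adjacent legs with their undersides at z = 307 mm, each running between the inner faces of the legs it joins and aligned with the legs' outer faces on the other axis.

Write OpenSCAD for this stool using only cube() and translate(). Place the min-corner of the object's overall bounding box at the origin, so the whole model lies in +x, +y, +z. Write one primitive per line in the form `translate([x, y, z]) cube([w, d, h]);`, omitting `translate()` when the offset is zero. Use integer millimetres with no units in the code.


// leg_h = 415 - 31 = 384
// stretcher span = 262 - 2*38 = 186
translate([0, 0, 384]) cube([262, 266, 31]);
cube([38, 38, 384]);
translate([224, 0, 0]) cube([38, 38, 384]);
translate([0, 228, 0]) cube([38, 38, 384]);
translate([224, 228, 0]) cube([38, 38, 384]);
translate([38, 0, 307]) cube([186, 38, 22]);
translate([38, 228, 307]) cube([186, 38, 22]);
translate([0, 38, 307]) cube([38, 190, 22]);
translate([224, 38, 307]) cube([38, 190, 22]);


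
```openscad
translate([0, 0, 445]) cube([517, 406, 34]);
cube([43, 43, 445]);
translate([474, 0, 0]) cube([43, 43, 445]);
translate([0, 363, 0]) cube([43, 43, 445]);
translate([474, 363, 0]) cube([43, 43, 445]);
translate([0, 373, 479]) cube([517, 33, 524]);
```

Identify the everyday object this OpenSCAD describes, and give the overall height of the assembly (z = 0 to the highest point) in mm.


A chair. The overall height is 1003 mm.

A slab on four corner posts with a tall panel at the back — a chair. The seat slab sits at z = 445 with thickness 34, and the 524 mm backrest starts at the seat top, so the overall height is 445 + 34 + 524 = 1003 mm.


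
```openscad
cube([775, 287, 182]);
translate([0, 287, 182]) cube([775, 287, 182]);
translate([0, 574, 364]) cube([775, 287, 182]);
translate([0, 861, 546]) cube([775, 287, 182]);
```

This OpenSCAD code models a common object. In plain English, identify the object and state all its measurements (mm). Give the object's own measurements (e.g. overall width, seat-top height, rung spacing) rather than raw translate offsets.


A straight staircase of 4 solid steps. Each step is 775 mm wide (x), 287 mm deep (y, the going) and 182 mm tall (the rise). The first step rests on the floor; each subsequent step sits one going further in +y and one rise higher in +z, directly behind and above the previous step with no overlap.


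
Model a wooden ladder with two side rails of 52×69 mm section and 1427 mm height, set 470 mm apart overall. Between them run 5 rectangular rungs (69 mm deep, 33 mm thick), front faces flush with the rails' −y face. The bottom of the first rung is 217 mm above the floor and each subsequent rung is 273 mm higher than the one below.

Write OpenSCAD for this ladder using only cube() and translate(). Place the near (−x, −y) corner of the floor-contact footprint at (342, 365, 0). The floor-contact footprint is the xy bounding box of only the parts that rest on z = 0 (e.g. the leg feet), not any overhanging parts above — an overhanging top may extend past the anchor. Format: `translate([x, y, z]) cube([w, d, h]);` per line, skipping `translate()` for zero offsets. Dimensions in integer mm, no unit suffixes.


// rung span = 470 - 2*52 = 366
// rung[k] z = 217 + k*273
translate([342, 365, 0]) cube([52, 69, 1427]);
translate([760, 365, 0]) cube([52, 69, 1427]);
translate([394, 365, 217]) cube([366, 69, 33]);
translate([394, 365, 490]) cube([366, 69, 33]);
translate([394, 365, 763]) cube([366, 69, 33]);
translate([394, 365, 1036]) cube([366, 69, 33]);
translate([394, 365, 1309]) cube([366, 69, 33]);


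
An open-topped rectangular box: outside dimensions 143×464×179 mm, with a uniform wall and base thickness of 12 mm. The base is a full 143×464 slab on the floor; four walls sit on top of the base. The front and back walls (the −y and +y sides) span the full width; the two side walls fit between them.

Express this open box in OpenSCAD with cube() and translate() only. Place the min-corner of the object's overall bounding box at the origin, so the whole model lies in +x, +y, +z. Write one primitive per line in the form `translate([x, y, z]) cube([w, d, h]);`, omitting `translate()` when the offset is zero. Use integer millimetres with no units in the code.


cube([143, 464, 12]);
translate([0, 0, 12]) cube([143, 12, 167]);
translate([0, 452, 12]) cube([143, 12, 167]);
translate([0, 12, 12]) cube([12, 440, 167]);
translate([131, 12, 12]) cube([12, 440, 167]);


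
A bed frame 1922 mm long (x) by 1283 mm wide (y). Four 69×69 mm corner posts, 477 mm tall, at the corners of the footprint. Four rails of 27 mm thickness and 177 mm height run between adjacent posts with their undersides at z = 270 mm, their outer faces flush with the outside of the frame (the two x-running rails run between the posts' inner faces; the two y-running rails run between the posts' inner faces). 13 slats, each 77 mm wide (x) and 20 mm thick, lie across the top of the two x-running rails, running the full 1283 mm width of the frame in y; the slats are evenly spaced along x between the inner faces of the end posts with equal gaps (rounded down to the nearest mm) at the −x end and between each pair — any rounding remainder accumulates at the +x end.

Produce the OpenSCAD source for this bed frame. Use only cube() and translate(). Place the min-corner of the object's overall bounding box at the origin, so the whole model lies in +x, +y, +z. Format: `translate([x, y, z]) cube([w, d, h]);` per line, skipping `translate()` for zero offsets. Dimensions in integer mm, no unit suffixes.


// slat z = rail_z + rail_h = 270 + 177 = 447
// slat gap = ⌊(1784 − 13·77) / 14⌋ = 55
cube([69, 69, 477]);
translate([0, 1214, 0]) cube([69, 69, 477]);
translate([1853, 0, 0]) cube([69, 69, 477]);
translate([1853, 1214, 0]) cube([69, 69, 477]);
translate([69, 0, 270]) cube([1784, 27, 177]);
translate([69, 1256, 270]) cube([1784, 27, 177]);
translate([0, 69, 270]) cube([27, 1145, 177]);
translate([1895, 69, 270]) cube([27, 1145, 177]);
translate([124, 0, 447]) cube([77, 1283, 20]);
translate([256, 0, 447]) cube([77, 1283, 20]);
translate([388, 0, 447]) cube([77, 1283, 20]);
translate([520, 0, 447]) cube([77, 1283, 20]);
translate([652, 0, 447]) cube([77, 1283, 20]);
translate([784, 0, 447]) cube([77, 1283, 20]);
translate([916, 0, 447]) cube([77, 1283, 20]);
translate([1048, 0, 447]) cube([77, 1283, 20]);
translate([1180, 0, 447]) cube([77, 1283, 20]);
translate([1312, 0, 447]) cube([77, 1283, 20]);
translate([1444, 0, 447]) cube([77, 1283, 20]);
translate([1576, 0, 447]) cube([77, 1283, 20]);
translate([1708, 0, 447]) cube([77, 1283, 20]);


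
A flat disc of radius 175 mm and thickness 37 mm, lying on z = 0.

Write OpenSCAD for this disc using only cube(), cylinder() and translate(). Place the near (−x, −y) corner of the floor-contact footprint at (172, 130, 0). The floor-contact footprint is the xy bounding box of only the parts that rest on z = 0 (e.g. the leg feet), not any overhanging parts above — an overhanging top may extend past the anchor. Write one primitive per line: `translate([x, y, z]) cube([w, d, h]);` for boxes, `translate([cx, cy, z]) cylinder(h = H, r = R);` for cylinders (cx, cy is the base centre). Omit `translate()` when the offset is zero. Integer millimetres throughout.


translate([347, 305, 0]) cylinder(h = 37, r = 175);


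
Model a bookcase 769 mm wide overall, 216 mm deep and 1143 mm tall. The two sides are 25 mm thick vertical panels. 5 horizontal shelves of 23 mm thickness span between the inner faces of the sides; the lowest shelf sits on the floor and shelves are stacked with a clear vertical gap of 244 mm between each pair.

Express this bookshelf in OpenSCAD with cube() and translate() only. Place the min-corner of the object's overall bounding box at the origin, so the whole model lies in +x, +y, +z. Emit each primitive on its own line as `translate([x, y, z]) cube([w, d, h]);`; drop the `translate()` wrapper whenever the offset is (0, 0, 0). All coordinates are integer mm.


cube([25, 216, 1143]);
translate([744, 0, 0]) cube([25, 216, 1143]);
translate([25, 0, 0]) cube([719, 216, 23]);
translate([25, 0, 267]) cube([719, 216, 23]);
translate([25, 0, 534]) cube([719, 216, 23]);
translate([25, 0, 801]) cube([719, 216, 23]);
translate([25, 0, 1068]) cube([719, 216, 23]);


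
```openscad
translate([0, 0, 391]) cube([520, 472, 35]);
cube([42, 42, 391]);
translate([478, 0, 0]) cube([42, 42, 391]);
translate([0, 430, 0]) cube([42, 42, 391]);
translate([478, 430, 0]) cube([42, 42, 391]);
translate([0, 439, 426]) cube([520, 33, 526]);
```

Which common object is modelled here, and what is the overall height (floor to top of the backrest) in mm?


A chair. The overall height is 952 mm.

A slab on four corner posts with a tall panel at the back — a chair. The seat slab sits at z = 391 with thickness 35, and the 526 mm backrest starts at the seat top, so the overall height is 391 + 35 + 526 = 952 mm.


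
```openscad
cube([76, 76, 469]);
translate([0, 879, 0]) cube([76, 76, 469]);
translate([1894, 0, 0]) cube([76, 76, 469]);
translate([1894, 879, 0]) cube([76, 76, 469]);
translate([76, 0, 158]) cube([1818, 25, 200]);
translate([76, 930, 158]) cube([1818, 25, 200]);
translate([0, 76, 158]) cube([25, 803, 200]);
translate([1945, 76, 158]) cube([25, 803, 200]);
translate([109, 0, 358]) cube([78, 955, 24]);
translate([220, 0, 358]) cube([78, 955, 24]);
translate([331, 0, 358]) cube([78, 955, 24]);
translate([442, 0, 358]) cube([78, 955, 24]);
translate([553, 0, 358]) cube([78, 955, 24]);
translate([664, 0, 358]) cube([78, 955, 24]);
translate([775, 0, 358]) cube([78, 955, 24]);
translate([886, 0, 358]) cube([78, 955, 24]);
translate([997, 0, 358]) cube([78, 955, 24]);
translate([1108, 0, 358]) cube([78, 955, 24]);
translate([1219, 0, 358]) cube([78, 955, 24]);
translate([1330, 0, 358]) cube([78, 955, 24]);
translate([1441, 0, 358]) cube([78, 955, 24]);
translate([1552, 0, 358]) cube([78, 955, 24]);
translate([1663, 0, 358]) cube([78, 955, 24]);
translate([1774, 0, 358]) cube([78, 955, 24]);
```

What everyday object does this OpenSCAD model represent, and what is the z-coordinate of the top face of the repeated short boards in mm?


A bed frame. The slat-top height is 382 mm.

Four posts, four rails, and a row of slats — a bed frame. Slats sit on the rails at z = 158 + 200 = 358; with slat thickness 24, the top is 382 mm.


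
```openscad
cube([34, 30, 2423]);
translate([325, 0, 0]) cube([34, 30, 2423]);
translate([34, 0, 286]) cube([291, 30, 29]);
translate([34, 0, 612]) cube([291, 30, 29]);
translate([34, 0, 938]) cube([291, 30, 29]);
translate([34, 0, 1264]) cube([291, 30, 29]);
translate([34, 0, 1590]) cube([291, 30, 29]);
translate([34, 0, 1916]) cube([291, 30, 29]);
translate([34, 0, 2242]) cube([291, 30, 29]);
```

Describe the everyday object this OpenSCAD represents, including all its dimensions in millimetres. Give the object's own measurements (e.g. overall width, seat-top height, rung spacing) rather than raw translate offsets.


A straight ladder. Two 34×30 mm vertical rails, 2423 mm tall, stand 359 mm apart (outside-to-outside) with their front faces coplanar on the −y side. 7 rungs, each 30 mm deep and 29 mm tall, span between the inner faces of the rails, front faces flush with the rails. The lowest rung's underside is at z = 286 mm and rungs are spaced 326 mm apart (underside to underside).


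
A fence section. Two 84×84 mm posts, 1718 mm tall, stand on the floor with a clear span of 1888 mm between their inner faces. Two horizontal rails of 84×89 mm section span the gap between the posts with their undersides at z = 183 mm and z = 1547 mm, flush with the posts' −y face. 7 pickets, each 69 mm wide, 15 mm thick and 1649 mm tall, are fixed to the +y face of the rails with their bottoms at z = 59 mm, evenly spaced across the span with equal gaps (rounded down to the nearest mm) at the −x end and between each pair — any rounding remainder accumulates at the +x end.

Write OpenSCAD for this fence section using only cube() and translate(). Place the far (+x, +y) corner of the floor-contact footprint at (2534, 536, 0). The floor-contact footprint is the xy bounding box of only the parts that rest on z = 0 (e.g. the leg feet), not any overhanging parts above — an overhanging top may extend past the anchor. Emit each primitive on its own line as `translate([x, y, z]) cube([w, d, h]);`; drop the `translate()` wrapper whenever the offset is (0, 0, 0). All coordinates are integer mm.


translate([478, 452, 0]) cube([84, 84, 1718]);
translate([2450, 452, 0]) cube([84, 84, 1718]);
translate([562, 452, 183]) cube([1888, 84, 89]);
translate([562, 452, 1547]) cube([1888, 84, 89]);
translate([737, 536, 59]) cube([69, 15, 1649]);
translate([981, 536, 59]) cube([69, 15, 1649]);
translate([1225, 536, 59]) cube([69, 15, 1649]);
translate([1469, 536, 59]) cube([69, 15, 1649]);
translate([1713, 536, 59]) cube([69, 15, 1649]);
translate([1957, 536, 59]) cube([69, 15, 1649]);
translate([2201, 536, 59]) cube([69, 15, 1649]);
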